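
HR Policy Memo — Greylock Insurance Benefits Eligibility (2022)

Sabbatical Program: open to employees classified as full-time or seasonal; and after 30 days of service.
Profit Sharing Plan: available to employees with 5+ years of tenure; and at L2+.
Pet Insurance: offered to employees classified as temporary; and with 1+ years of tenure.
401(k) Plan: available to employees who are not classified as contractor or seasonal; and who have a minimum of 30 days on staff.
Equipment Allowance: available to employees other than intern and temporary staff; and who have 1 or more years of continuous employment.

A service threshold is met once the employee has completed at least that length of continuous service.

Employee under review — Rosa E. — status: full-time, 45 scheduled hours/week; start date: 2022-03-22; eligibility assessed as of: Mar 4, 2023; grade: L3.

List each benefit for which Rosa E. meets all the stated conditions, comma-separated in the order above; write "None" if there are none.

Sabbatical Program, 401(k) Plan

Service from 2022-03-22 to Mar 4, 2023: 347 days.
Sabbatical Program — status full-time ✓; service 347 days ≥ 30 days ✓ → eligible.
Profit Sharing Plan — service 347 days < 5 years (≈1825 days) ✗ → not eligible.
Pet Insurance — status full-time ✗ (requires temporary) → not eligible.
401(k) Plan — status full-time ✓ (not excluded); service 347 days ≥ 30 days ✓ → eligible.
Equipment Allowance — status full-time ✓ (not excluded); service 347 days < 1 year (≈365 days) ✗ → not eligible.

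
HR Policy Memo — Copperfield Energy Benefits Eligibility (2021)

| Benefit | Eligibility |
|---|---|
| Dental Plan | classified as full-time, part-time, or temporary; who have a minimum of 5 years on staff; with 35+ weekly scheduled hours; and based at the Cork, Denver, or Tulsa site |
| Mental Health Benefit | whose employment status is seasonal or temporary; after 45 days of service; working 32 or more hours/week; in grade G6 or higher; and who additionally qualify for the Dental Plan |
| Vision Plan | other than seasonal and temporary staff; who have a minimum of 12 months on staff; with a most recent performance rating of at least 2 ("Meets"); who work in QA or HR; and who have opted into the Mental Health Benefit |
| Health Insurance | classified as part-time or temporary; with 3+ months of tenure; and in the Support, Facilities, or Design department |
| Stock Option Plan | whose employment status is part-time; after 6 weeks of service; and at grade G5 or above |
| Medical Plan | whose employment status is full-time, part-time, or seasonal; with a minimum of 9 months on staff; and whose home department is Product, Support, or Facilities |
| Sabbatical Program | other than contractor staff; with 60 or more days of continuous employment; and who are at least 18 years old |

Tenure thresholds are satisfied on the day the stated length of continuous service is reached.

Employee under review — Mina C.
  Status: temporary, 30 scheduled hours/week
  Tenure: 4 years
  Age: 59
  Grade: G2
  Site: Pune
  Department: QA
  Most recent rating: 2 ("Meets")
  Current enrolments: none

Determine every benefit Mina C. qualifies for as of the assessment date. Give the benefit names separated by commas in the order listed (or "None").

Sabbatical Program

Dental Plan — status temporary ✓; service 4 years < 5 years ✗ → not eligible.
Mental Health Benefit — status temporary ✓; service 4 years ≥ 45 days ✓; 30 hrs/wk < 32 ✗ → not eligible.
Vision Plan — status temporary ✗ (excluded) → not eligible.
Health Insurance — status temporary ✓; service 4 years ≥ 3 months (≈90 days) ✓; dept QA ✗ → not eligible.
Stock Option Plan — status temporary ✗ (requires part-time) → not eligible.
Medical Plan — status temporary ✗ (requires full-time, part-time, or seasonal) → not eligible.
Sabbatical Program — status temporary ✓ (not excluded); service 4 years ≥ 60 days ✓; age 59 ≥ 18 ✓ → eligible.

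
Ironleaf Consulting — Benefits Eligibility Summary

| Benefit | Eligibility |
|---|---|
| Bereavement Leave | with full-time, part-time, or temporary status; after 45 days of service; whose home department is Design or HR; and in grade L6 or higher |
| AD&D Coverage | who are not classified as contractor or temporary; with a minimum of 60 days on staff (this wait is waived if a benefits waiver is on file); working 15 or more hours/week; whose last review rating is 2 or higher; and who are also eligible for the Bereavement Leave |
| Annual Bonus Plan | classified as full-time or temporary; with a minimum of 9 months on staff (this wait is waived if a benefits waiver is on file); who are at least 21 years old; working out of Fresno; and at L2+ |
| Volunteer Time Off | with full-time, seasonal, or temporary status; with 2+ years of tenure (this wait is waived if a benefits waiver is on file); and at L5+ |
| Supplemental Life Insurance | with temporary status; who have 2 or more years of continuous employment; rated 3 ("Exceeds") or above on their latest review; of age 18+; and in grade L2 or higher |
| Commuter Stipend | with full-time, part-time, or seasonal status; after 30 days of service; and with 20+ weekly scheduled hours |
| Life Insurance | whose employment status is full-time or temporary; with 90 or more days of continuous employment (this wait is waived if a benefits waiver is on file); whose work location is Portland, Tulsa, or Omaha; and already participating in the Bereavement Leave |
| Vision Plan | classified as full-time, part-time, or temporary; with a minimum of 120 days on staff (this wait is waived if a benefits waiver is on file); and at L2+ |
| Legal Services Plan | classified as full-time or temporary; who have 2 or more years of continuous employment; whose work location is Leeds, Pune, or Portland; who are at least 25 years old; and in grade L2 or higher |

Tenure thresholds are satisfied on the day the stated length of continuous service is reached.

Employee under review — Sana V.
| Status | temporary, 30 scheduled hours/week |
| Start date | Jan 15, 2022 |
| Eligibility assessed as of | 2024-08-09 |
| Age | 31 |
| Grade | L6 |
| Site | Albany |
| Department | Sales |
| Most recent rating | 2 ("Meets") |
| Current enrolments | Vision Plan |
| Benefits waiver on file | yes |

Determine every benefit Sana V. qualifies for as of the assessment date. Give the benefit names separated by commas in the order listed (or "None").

Service from Jan 15, 2022 to 2024-08-09: 937 days.
Bereavement Leave — status temporary ✓; service 937 days ≥ 45 days ✓; dept Sales ✗ → not eligible.
AD&D Coverage — status temporary ✗ (excluded) → not eligible.
Annual Bonus Plan — status temporary ✓; benefits waiver on file ✓; age 31 ≥ 21 ✓; site Albany ✗ (not Fresno) → not eligible.
Volunteer Time Off — status temporary ✓; benefits waiver on file ✓; grade L6 ≥ L5 ✓ → eligible.
Supplemental Life Insurance — status temporary ✓; service 937 days ≥ 2 years (≈730 days) ✓; rating 2 < 3 ✗ → not eligible.
Commuter Stipend — status temporary ✗ (requires full-time, part-time, or seasonal) → not eligible.
Life Insurance — status temporary ✓; benefits waiver on file ✓; site Albany ✗ (not Portland, Tulsa, or Omaha) → not eligible.
Vision Plan — status temporary ✓; benefits waiver on file ✓; grade L6 ≥ L2 ✓ → eligible.
Legal Services Plan — status temporary ✓; service 937 days ≥ 2 years (≈730 days) ✓; site Albany ✗ (not Leeds, Pune, or Portland) → not eligible.

Volunteer Time Off, Vision Plan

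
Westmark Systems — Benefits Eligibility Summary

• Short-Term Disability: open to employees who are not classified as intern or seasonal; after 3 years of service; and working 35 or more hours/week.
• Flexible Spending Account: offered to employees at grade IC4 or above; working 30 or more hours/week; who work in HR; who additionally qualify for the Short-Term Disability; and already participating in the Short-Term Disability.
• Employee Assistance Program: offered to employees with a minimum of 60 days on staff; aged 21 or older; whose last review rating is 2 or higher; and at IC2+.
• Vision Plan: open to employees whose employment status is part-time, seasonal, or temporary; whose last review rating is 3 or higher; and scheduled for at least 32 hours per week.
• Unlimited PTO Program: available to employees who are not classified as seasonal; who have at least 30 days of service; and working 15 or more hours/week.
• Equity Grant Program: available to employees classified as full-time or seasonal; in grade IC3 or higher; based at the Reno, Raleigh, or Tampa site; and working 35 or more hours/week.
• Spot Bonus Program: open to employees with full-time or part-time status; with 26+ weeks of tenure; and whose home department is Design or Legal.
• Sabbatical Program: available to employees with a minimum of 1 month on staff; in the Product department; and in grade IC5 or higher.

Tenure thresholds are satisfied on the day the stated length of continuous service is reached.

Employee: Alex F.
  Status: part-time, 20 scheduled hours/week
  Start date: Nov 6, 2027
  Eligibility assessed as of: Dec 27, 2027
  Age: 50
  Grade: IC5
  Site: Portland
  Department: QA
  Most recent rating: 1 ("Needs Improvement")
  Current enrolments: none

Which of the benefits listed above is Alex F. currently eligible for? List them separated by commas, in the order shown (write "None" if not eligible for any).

Unlimited PTO Program

Service from Nov 6, 2027 to Dec 27, 2027: 51 days.
Short-Term Disability — status part-time ✓ (not excluded); service 51 days < 3 years (≈1095 days) ✗ → not eligible.
Flexible Spending Account — grade IC5 ≥ IC4 ✓; 20 hrs/wk < 30 ✗ → not eligible.
Employee Assistance Program — service 51 days < 60 days ✗ → not eligible.
Vision Plan — status part-time ✓; rating 1 < 3 ✗ → not eligible.
Unlimited PTO Program — status part-time ✓ (not excluded); service 51 days ≥ 30 days ✓; 20 hrs/wk ≥ 15 ✓ → eligible.
Equity Grant Program — status part-time ✗ (requires full-time or seasonal) → not eligible.
Spot Bonus Program — status part-time ✓; service 51 days < 26 weeks (≈182 days) ✗ → not eligible.
Sabbatical Program — service 51 days ≥ 1 month (≈30 days) ✓; dept QA ✗ → not eligible.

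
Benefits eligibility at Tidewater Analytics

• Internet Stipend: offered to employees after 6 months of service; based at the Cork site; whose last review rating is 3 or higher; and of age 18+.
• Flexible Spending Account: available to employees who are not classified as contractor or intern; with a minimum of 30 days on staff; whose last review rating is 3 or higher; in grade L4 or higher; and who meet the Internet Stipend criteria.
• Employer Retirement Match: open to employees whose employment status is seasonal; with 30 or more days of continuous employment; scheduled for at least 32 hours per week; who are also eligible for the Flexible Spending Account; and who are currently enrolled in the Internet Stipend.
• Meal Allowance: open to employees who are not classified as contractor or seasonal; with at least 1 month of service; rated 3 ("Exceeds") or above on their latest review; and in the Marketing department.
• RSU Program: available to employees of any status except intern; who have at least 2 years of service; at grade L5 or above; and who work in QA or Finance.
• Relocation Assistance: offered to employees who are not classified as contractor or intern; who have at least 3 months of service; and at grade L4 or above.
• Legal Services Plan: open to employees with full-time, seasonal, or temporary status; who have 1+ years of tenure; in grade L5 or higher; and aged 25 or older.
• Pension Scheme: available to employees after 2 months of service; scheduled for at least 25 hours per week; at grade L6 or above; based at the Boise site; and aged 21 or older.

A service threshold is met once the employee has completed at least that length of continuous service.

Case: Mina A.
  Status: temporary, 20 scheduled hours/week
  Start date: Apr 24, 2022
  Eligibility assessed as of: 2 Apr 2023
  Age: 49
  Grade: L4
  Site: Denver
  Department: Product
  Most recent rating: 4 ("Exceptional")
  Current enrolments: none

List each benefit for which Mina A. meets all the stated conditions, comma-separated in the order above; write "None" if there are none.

Service from Apr 24, 2022 to 2 Apr 2023: 343 days.
Internet Stipend — service 343 days ≥ 6 months (≈180 days) ✓; site Denver ✗ (not Cork) → not eligible.
Flexible Spending Account — status temporary ✓ (not excluded); service 343 days ≥ 30 days ✓; rating 4 ≥ 3 ✓; grade L4 ≥ L4 ✓; not eligible for Internet Stipend ✗ → not eligible.
Employer Retirement Match — status temporary ✗ (requires seasonal) → not eligible.
Meal Allowance — status temporary ✓ (not excluded); service 343 days ≥ 1 month (≈30 days) ✓; rating 4 ≥ 3 ✓; dept Product ✗ → not eligible.
RSU Program — status temporary ✓ (not excluded); service 343 days < 2 years (≈730 days) ✗ → not eligible.
Relocation Assistance — status temporary ✓ (not excluded); service 343 days ≥ 3 months (≈90 days) ✓; grade L4 ≥ L4 ✓ → eligible.
Legal Services Plan — status temporary ✓; service 343 days < 1 year (≈365 days) ✗ → not eligible.
Pension Scheme — service 343 days ≥ 2 months (≈60 days) ✓; 20 hrs/wk < 25 ✗ → not eligible.

Relocation Assistance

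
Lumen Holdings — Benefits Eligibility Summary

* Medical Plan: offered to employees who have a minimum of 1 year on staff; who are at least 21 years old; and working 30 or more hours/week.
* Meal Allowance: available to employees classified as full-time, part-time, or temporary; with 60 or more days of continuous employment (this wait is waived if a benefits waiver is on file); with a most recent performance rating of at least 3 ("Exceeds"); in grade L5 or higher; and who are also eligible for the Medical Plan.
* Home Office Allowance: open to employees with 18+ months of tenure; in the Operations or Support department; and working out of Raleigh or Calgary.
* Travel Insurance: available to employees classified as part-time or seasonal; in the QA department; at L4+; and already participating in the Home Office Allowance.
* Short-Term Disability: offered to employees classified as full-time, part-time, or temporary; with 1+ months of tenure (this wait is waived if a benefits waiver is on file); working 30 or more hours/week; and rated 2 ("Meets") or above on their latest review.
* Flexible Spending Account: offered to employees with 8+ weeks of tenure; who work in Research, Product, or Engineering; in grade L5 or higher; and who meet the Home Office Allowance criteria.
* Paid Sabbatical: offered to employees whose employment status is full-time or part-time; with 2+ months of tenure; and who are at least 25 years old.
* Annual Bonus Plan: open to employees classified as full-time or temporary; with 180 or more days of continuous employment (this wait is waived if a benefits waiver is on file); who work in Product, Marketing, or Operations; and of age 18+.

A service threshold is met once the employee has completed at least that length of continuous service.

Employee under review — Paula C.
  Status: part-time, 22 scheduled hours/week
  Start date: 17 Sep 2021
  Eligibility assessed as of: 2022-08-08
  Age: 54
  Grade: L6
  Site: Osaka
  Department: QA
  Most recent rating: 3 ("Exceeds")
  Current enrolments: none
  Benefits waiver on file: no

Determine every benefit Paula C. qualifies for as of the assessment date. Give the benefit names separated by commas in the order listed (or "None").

Service from 17 Sep 2021 to 2022-08-08: 325 days.
Medical Plan — service 325 days < 1 year (≈365 days) ✗ → not eligible.
Meal Allowance — status part-time ✓; no waiver, service 325 days ≥ 60 days ✓; rating 3 ≥ 3 ✓; grade L6 ≥ L5 ✓; not eligible for Medical Plan ✗ → not eligible.
Home Office Allowance — service 325 days < 18 months (≈540 days) ✗ → not eligible.
Travel Insurance — status part-time ✓; dept QA ✓; grade L6 ≥ L4 ✓; not enrolled in Home Office Allowance ✗ → not eligible.
Short-Term Disability — status part-time ✓; no waiver, service 325 days ≥ 1 month (≈30 days) ✓; 22 hrs/wk < 30 ✗ → not eligible.
Flexible Spending Account — service 325 days ≥ 8 weeks (≈56 days) ✓; dept QA ✗ → not eligible.
Paid Sabbatical — status part-time ✓; service 325 days ≥ 2 months (≈60 days) ✓; age 54 ≥ 25 ✓ → eligible.
Annual Bonus Plan — status part-time ✗ (requires full-time or temporary) → not eligible.

Paid Sabbatical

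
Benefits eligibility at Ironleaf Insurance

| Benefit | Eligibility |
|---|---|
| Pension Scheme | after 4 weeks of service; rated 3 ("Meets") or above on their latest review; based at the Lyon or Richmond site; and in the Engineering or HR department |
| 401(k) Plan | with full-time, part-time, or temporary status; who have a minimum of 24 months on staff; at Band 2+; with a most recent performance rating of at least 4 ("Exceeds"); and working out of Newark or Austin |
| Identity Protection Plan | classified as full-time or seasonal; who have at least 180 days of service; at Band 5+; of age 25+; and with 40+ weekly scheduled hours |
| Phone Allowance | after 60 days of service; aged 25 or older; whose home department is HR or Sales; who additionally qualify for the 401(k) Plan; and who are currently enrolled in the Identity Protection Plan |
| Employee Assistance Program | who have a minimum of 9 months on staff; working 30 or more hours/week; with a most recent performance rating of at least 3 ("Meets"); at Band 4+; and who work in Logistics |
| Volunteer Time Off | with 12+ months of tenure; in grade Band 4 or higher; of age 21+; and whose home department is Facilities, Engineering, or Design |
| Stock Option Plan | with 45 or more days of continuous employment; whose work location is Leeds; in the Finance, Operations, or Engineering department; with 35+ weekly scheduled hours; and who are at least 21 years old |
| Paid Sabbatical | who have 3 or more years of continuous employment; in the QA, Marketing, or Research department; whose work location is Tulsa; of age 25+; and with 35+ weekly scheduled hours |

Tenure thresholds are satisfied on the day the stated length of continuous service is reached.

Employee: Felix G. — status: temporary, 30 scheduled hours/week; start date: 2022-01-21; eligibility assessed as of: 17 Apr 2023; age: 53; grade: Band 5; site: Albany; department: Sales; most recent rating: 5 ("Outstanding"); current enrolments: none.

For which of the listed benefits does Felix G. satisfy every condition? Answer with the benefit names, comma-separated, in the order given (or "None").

None

Service from 2022-01-21 to 17 Apr 2023: 451 days.
Pension Scheme — service 451 days ≥ 4 weeks (≈28 days) ✓; rating 5 ≥ 3 ✓; site Albany ✗ (not Lyon or Richmond) → not eligible.
401(k) Plan — status temporary ✓; service 451 days < 24 months (≈720 days) ✗ → not eligible.
Identity Protection Plan — status temporary ✗ (requires full-time or seasonal) → not eligible.
Phone Allowance — service 451 days ≥ 60 days ✓; age 53 ≥ 25 ✓; dept Sales ✓; not eligible for 401(k) Plan ✗ → not eligible.
Employee Assistance Program — service 451 days ≥ 9 months (≈270 days) ✓; 30 hrs/wk ≥ 30 ✓; rating 5 ≥ 3 ✓; grade Band 5 ≥ Band 4 ✓; dept Sales ✗ → not eligible.
Volunteer Time Off — service 451 days ≥ 12 months (≈360 days) ✓; grade Band 5 ≥ Band 4 ✓; age 53 ≥ 21 ✓; dept Sales ✗ → not eligible.
Stock Option Plan — service 451 days ≥ 45 days ✓; site Albany ✗ (not Leeds) → not eligible.
Paid Sabbatical — service 451 days < 3 years (≈1095 days) ✗ → not eligible.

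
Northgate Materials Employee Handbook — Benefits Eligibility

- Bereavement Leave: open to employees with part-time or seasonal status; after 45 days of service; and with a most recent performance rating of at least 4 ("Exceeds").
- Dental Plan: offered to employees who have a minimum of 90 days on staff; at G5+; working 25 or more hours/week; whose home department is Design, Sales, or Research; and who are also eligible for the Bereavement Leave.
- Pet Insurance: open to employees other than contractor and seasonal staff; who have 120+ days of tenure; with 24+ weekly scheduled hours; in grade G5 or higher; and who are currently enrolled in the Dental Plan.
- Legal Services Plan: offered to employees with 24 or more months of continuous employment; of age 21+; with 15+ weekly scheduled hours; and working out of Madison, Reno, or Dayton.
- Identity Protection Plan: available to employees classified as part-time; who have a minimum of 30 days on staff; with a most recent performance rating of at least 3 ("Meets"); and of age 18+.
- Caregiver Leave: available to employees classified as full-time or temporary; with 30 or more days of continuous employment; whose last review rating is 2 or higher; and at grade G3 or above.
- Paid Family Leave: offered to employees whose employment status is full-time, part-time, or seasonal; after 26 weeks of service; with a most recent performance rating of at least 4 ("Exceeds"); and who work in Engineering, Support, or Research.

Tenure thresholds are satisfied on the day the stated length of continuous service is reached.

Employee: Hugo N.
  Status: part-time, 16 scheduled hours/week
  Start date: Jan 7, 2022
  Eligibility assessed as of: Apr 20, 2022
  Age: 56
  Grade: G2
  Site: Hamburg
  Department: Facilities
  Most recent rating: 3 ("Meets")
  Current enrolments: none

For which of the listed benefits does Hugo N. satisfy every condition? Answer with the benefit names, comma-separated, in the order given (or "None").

Service from Jan 7, 2022 to Apr 20, 2022: 103 days.
Bereavement Leave — status part-time ✓; service 103 days ≥ 45 days ✓; rating 3 < 4 ✗ → not eligible.
Dental Plan — service 103 days ≥ 90 days ✓; grade G2 < G5 ✗ → not eligible.
Pet Insurance — status part-time ✓ (not excluded); service 103 days < 120 days ✗ → not eligible.
Legal Services Plan — service 103 days < 24 months (≈720 days) ✗ → not eligible.
Identity Protection Plan — status part-time ✓; service 103 days ≥ 30 days ✓; rating 3 ≥ 3 ✓; age 56 ≥ 18 ✓ → eligible.
Caregiver Leave — status part-time ✗ (requires full-time or temporary) → not eligible.
Paid Family Leave — status part-time ✓; service 103 days < 26 weeks (≈182 days) ✗ → not eligible.

Identity Protection Plan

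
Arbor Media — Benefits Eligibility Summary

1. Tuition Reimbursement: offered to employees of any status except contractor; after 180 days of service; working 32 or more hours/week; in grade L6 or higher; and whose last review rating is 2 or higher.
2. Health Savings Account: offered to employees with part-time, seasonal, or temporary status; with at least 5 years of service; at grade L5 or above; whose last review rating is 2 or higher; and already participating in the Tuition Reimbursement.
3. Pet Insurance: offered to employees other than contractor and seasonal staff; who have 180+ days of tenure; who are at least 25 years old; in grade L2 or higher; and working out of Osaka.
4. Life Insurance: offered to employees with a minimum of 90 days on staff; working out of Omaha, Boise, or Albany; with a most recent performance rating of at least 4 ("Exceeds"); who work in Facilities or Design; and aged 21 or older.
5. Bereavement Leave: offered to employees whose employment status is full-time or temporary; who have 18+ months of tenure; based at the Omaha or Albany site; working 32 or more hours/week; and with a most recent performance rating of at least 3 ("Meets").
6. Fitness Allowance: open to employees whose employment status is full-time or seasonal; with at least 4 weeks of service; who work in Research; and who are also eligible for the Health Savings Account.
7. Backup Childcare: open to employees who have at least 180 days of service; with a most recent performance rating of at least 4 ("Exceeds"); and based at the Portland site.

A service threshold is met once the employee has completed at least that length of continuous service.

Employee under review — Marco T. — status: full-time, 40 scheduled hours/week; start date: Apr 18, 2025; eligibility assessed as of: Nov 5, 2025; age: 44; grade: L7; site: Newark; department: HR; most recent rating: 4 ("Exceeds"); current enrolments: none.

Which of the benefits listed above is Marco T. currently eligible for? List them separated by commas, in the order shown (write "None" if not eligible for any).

Tuition Reimbursement

Service from Apr 18, 2025 to Nov 5, 2025: 201 days.
Tuition Reimbursement — status full-time ✓ (not excluded); service 201 days ≥ 180 days ✓; 40 hrs/wk ≥ 32 ✓; grade L7 ≥ L6 ✓; rating 4 ≥ 2 ✓ → eligible.
Health Savings Account — status full-time ✗ (requires part-time, seasonal, or temporary) → not eligible.
Pet Insurance — status full-time ✓ (not excluded); service 201 days ≥ 180 days ✓; age 44 ≥ 25 ✓; grade L7 ≥ L2 ✓; site Newark ✗ (not Osaka) → not eligible.
Life Insurance — service 201 days ≥ 90 days ✓; site Newark ✗ (not Omaha, Boise, or Albany) → not eligible.
Bereavement Leave — status full-time ✓; service 201 days < 18 months (≈540 days) ✗ → not eligible.
Fitness Allowance — status full-time ✓; service 201 days ≥ 4 weeks (≈28 days) ✓; dept HR ✗ → not eligible.
Backup Childcare — service 201 days ≥ 180 days ✓; rating 4 ≥ 4 ✓; site Newark ✗ (not Portland) → not eligible.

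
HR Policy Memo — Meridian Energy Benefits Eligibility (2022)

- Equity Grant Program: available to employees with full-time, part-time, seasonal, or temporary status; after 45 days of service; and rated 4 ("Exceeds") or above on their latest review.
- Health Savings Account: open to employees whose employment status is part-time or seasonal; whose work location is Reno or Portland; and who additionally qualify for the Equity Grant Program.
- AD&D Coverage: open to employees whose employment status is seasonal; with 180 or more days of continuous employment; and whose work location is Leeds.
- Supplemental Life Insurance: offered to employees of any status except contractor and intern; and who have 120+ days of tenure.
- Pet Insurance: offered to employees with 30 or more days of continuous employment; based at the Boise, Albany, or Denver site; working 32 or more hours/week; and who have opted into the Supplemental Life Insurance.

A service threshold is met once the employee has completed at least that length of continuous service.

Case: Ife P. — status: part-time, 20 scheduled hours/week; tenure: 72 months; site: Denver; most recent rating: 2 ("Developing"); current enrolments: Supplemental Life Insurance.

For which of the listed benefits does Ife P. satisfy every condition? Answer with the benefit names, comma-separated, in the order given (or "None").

Equity Grant Program — status part-time ✓; service 72 months ≥ 45 days ✓; rating 2 < 4 ✗ → not eligible.
Health Savings Account — status part-time ✓; site Denver ✗ (not Reno or Portland) → not eligible.
AD&D Coverage — status part-time ✗ (requires seasonal) → not eligible.
Supplemental Life Insurance — status part-time ✓ (not excluded); service 72 months ≥ 120 days ✓ → eligible.
Pet Insurance — service 72 months ≥ 30 days ✓; site Denver ✓; 20 hrs/wk < 32 ✗ → not eligible.

Supplemental Life Insurance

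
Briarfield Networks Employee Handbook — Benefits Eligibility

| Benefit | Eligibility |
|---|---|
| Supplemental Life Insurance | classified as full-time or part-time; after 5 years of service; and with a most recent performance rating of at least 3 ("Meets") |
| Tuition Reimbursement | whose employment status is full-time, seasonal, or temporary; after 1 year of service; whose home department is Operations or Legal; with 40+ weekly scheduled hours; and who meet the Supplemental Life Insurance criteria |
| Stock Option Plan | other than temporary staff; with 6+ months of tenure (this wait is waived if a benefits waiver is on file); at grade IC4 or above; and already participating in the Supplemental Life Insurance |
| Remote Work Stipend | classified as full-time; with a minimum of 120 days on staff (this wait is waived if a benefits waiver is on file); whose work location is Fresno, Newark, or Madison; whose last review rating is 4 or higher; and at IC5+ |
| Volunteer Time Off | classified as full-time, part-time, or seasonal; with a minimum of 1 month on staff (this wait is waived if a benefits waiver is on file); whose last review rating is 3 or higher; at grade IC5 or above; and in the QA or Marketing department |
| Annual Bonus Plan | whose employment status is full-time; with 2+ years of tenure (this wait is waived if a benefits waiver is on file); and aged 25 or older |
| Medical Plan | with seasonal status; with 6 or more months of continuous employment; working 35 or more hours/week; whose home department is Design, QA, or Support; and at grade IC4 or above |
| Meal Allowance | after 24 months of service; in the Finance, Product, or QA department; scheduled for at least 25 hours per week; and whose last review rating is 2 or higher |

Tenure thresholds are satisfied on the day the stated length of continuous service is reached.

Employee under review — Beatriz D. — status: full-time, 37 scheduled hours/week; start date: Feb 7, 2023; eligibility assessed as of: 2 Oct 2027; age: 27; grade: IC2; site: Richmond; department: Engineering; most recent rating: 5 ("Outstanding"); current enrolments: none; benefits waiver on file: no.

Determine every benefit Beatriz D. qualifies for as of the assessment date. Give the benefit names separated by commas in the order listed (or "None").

Annual Bonus Plan

Service from Feb 7, 2023 to 2 Oct 2027: 1698 days.
Supplemental Life Insurance — status full-time ✓; service 1698 days < 5 years (≈1825 days) ✗ → not eligible.
Tuition Reimbursement — status full-time ✓; service 1698 days ≥ 1 year (≈365 days) ✓; dept Engineering ✗ → not eligible.
Stock Option Plan — status full-time ✓ (not excluded); no waiver, service 1698 days ≥ 6 months (≈180 days) ✓; grade IC2 < IC4 ✗ → not eligible.
Remote Work Stipend — status full-time ✓; no waiver, service 1698 days ≥ 120 days ✓; site Richmond ✗ (not Fresno, Newark, or Madison) → not eligible.
Volunteer Time Off — status full-time ✓; no waiver, service 1698 days ≥ 1 month (≈30 days) ✓; rating 5 ≥ 3 ✓; grade IC2 < IC5 ✗ → not eligible.
Annual Bonus Plan — status full-time ✓; no waiver, service 1698 days ≥ 2 years (≈730 days) ✓; age 27 ≥ 25 ✓ → eligible.
Medical Plan — status full-time ✗ (requires seasonal) → not eligible.
Meal Allowance — service 1698 days ≥ 24 months (≈720 days) ✓; dept Engineering ✗ → not eligible.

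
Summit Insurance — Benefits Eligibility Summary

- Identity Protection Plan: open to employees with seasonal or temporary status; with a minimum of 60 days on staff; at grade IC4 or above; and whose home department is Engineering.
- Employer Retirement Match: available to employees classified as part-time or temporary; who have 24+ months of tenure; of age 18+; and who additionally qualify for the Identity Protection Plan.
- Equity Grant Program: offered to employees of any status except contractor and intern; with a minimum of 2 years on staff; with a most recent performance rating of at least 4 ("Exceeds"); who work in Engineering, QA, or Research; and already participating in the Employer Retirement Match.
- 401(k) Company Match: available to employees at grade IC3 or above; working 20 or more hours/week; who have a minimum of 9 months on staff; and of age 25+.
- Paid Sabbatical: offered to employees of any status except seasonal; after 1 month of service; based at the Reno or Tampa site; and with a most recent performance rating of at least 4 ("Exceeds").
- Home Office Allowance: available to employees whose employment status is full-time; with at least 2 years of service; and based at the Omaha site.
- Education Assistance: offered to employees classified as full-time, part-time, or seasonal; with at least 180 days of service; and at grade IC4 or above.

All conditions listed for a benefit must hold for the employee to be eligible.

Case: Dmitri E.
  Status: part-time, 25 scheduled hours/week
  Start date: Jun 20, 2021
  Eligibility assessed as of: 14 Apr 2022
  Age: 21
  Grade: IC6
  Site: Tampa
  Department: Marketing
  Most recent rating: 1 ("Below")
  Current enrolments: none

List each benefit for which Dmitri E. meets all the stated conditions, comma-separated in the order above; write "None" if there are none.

Education Assistance

Service from Jun 20, 2021 to 14 Apr 2022: 298 days.
Identity Protection Plan — status part-time ✗ (requires seasonal or temporary) → not eligible.
Employer Retirement Match — status part-time ✓; service 298 days < 24 months (≈720 days) ✗ → not eligible.
Equity Grant Program — status part-time ✓ (not excluded); service 298 days < 2 years (≈730 days) ✗ → not eligible.
401(k) Company Match — grade IC6 ≥ IC3 ✓; 25 hrs/wk ≥ 20 ✓; service 298 days ≥ 9 months (≈270 days) ✓; age 21 < 25 ✗ → not eligible.
Paid Sabbatical — status part-time ✓ (not excluded); service 298 days ≥ 1 month (≈30 days) ✓; site Tampa ✓; rating 1 < 4 ✗ → not eligible.
Home Office Allowance — status part-time ✗ (requires full-time) → not eligible.
Education Assistance — status part-time ✓; service 298 days ≥ 180 days ✓; grade IC6 ≥ IC4 ✓ → eligible.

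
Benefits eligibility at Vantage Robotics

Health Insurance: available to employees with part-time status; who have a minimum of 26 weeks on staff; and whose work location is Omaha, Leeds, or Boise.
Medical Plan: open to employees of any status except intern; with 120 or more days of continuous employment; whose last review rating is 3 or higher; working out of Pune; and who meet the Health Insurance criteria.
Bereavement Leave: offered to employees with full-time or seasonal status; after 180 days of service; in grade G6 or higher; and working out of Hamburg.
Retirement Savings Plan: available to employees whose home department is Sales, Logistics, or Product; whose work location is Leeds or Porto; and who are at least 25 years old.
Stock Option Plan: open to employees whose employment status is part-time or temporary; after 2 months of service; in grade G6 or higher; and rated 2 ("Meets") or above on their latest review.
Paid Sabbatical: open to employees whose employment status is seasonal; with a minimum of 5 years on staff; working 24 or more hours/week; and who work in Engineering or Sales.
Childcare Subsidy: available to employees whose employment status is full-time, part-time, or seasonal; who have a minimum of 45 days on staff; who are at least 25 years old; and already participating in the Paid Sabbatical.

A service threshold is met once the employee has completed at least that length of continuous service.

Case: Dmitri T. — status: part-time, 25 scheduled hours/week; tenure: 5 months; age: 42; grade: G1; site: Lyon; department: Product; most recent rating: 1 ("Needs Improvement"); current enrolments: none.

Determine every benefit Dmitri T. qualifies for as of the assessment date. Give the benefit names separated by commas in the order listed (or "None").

None

Health Insurance — status part-time ✓; service 5 months < 26 weeks (≈182 days) ✗ → not eligible.
Medical Plan — status part-time ✓ (not excluded); service 5 months ≥ 120 days ✓; rating 1 < 3 ✗ → not eligible.
Bereavement Leave — status part-time ✗ (requires full-time or seasonal) → not eligible.
Retirement Savings Plan — dept Product ✓; site Lyon ✗ (not Leeds or Porto) → not eligible.
Stock Option Plan — status part-time ✓; service 5 months ≥ 2 months ✓; grade G1 < G6 ✗ → not eligible.
Paid Sabbatical — status part-time ✗ (requires seasonal) → not eligible.
Childcare Subsidy — status part-time ✓; service 5 months ≥ 45 days ✓; age 42 ≥ 25 ✓; not enrolled in Paid Sabbatical ✗ → not eligible.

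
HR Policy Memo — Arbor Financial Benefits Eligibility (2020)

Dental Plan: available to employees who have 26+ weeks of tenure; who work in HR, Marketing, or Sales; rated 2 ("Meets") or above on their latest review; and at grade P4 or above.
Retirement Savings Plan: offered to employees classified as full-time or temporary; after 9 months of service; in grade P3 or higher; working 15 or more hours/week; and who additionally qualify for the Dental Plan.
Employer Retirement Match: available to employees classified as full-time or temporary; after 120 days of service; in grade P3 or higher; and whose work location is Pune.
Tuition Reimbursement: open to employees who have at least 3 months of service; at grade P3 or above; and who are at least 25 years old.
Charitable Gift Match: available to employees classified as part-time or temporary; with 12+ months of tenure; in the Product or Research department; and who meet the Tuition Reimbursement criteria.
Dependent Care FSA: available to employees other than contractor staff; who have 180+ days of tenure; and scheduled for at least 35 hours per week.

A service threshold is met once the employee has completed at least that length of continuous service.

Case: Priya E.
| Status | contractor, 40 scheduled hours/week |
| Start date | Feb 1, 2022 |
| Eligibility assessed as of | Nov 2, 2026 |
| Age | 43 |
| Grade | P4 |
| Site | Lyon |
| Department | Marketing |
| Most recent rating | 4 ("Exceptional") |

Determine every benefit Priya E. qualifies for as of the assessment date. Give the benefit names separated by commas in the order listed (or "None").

Dental Plan, Tuition Reimbursement

Service from Feb 1, 2022 to Nov 2, 2026: 1735 days.
Dental Plan — service 1735 days ≥ 26 weeks (≈182 days) ✓; dept Marketing ✓; rating 4 ≥ 2 ✓; grade P4 ≥ P4 ✓ → eligible.
Retirement Savings Plan — status contractor ✗ (requires full-time or temporary) → not eligible.
Employer Retirement Match — status contractor ✗ (requires full-time or temporary) → not eligible.
Tuition Reimbursement — service 1735 days ≥ 3 months (≈90 days) ✓; grade P4 ≥ P3 ✓; age 43 ≥ 25 ✓ → eligible.
Charitable Gift Match — status contractor ✗ (requires part-time or temporary) → not eligible.
Dependent Care FSA — status contractor ✗ (excluded) → not eligible.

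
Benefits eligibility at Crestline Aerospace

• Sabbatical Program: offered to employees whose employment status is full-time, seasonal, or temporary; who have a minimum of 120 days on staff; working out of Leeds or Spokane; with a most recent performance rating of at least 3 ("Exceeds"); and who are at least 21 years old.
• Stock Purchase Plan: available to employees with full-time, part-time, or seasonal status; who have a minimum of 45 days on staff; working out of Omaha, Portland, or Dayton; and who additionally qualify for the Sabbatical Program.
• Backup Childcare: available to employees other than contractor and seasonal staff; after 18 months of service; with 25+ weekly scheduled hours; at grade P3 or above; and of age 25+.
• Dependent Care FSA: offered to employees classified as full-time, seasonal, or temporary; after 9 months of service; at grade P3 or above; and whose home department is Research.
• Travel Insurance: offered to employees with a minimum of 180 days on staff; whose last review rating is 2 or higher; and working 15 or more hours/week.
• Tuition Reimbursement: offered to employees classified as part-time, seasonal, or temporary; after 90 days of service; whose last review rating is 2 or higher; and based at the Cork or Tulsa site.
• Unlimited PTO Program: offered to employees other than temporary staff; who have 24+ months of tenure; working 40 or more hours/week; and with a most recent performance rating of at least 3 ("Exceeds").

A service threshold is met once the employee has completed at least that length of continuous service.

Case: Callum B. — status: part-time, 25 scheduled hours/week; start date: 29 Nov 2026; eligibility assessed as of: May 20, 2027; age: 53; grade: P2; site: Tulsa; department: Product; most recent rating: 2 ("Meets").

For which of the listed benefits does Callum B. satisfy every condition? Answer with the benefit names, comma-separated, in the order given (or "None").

Service from 29 Nov 2026 to May 20, 2027: 172 days.
Sabbatical Program — status part-time ✗ (requires full-time, seasonal, or temporary) → not eligible.
Stock Purchase Plan — status part-time ✓; service 172 days ≥ 45 days ✓; site Tulsa ✗ (not Omaha, Portland, or Dayton) → not eligible.
Backup Childcare — status part-time ✓ (not excluded); service 172 days < 18 months (≈540 days) ✗ → not eligible.
Dependent Care FSA — status part-time ✗ (requires full-time, seasonal, or temporary) → not eligible.
Travel Insurance — service 172 days < 180 days ✗ → not eligible.
Tuition Reimbursement — status part-time ✓; service 172 days ≥ 90 days ✓; rating 2 ≥ 2 ✓; site Tulsa ✓ → eligible.
Unlimited PTO Program — status part-time ✓ (not excluded); service 172 days < 24 months (≈720 days) ✗ → not eligible.

Tuition Reimbursement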